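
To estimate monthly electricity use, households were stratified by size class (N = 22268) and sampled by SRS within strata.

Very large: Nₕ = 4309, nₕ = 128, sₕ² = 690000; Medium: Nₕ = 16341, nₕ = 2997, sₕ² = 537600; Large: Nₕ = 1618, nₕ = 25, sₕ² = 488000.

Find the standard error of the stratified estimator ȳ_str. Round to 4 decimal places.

Var(ȳ_str) = Σₕ Wₕ²(1 − fₕ)sₕ²/nₕ with Wₕ = Nₕ/N, N = 22268.
Very large: Wₕ = 0.19350638; term = 0.19350638²·(1 − 0.02970527)·690000/128 = 195.85441.
Medium: Wₕ = 0.73383330; term = 0.73383330²·(1 − 0.18340371)·537600/2997 = 78.881426.
Large: Wₕ = 0.07266032; term = 0.07266032²·(1 − 0.01545117)·488000/25 = 101.46393.
Sum = 376.19977.
SE = √(376.19977) = 19.3959.

19.3959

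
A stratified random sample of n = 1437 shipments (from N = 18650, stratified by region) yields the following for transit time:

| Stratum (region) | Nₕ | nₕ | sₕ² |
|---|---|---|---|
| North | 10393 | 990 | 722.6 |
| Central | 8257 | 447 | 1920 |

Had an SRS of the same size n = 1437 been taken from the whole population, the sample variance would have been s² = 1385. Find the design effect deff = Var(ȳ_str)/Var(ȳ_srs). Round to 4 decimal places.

1.1258

Var(ȳ_str) = Σ Wₕ²(1−fₕ)sₕ²/nₕ with Wₕ = Nₕ/18650:
  North: (10393/18650)²·(1−990/10393)·722.6/990 = 0.20507487
  Central: (8257/18650)²·(1−447/8257)·1920/447 = 0.79635984
  → Var(ȳ_str) = 1.0014347.
Var(ȳ_srs) = (1 − 1437/18650)·1385/1437 = 0.88955077.
deff = 1.0014347 / 0.88955077 = 1.1258.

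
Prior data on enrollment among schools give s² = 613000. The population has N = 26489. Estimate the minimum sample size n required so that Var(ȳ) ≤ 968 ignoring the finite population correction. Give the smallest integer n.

634

Without fpc, n₀ = s²/D = 613000/968 = 633.2645.
Rounding up, n = 634.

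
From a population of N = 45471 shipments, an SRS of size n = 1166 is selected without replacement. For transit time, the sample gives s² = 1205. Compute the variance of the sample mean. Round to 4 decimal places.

1.0069

Under SRS without replacement, Var(ȳ) = (1 − f)·s²/n with f = n/N = 1166/45471 = 0.02564272.
Var(ȳ) = (1 − 0.02564272)·1205/1166 = 0.97435728·1.0334477 = 1.0069473.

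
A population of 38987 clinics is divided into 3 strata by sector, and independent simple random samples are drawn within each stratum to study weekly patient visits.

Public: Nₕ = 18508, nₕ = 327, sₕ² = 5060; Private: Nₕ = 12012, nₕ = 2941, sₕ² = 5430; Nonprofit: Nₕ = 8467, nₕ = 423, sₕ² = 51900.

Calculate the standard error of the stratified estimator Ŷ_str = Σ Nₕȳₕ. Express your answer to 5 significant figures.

Var(Ŷ_str) = Σₕ Nₕ²(1 − fₕ)sₕ²/nₕ.
Public: 18508²·(1 − 327/18508)·5060/327 = 5.2069094 × 10^9.
Private: 12012²·(1 − 2941/12012)·5430/2941 = 2.011756 × 10^8.
Nonprofit: 8467²·(1 − 423/8467)·51900/423 = 8.3565807 × 10^9.
Sum = 1.3764666 × 10^10.
SE = √(1.3764666 × 10^10) = 117320.

117320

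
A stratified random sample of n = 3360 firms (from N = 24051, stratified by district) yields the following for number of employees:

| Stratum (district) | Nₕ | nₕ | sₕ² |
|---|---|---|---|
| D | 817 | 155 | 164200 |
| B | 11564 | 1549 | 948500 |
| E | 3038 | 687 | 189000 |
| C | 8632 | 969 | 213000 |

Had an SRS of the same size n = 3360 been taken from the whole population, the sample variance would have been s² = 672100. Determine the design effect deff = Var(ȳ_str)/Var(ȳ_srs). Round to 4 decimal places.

Var(ȳ_str) = Σ Wₕ²(1−fₕ)sₕ²/nₕ with Wₕ = Nₕ/24051:
  D: (817/24051)²·(1−155/817)·164200/155 = 0.9905017
  B: (11564/24051)²·(1−1549/11564)·948500/1549 = 122.59667
  E: (3038/24051)²·(1−687/3038)·189000/687 = 3.3968721
  C: (8632/24051)²·(1−969/8632)·213000/969 = 25.136211
  → Var(ȳ_str) = 152.12025.
Var(ȳ_srs) = (1 − 3360/24051)·672100/3360 = 172.08498.
deff = 152.12025 / 172.08498 = 0.8840.

0.8840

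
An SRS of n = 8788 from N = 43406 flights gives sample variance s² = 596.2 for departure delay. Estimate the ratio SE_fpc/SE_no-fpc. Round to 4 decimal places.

f = n/N = 8788/43406 = 0.20246049.
SE_no-fpc = √(s²/n) = 0.26046595; SE_fpc = √((1−f)s²/n) = 0.2326093.
Ratio = √(1−f) = 0.89305068.

0.8931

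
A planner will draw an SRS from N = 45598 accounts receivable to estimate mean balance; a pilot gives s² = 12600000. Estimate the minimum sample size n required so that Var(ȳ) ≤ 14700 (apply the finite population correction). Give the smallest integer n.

842

Without fpc, n₀ = s²/D = 12600000/14700 = 857.1429.
With fpc, (1 − n/N)·s²/n ≤ D requires n ≥ n₀/(1 + n₀/N) = 857.1429/(1 + 857.1429/45598) = 841.3278.
Rounding up, n = 842.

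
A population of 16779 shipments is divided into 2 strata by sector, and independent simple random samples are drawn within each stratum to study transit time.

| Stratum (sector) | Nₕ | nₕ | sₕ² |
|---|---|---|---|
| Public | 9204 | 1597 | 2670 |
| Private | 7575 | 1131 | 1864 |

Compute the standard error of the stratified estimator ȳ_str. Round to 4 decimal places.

Var(ȳ_str) = Σₕ Wₕ²(1 − fₕ)sₕ²/nₕ with Wₕ = Nₕ/N, N = 16779.
Public: Wₕ = 0.54854282; term = 0.54854282²·(1 − 0.17351152)·2670/1597 = 0.4157806.
Private: Wₕ = 0.45145718; term = 0.45145718²·(1 − 0.14930693)·1864/1131 = 0.28575203.
Sum = 0.70153263.
SE = √(0.70153263) = 0.8376.

0.8376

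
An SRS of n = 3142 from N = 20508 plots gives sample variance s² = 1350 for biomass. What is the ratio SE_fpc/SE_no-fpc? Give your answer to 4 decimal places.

0.9202

f = n/N = 3142/20508 = 0.15320850.
SE_no-fpc = √(s²/n) = 0.65548656; SE_fpc = √((1−f)s²/n) = 0.60318709.
Ratio = √(1−f) = 0.92021274.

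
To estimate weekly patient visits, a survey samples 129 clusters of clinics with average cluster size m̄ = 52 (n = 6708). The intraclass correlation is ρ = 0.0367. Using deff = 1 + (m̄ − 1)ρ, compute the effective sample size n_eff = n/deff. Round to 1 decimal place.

2335.9

deff = 1 + (52 − 1)·0.0367 = 1 + 1.8717 = 2.8717.
n_eff = 6708 / 2.8717 = 2335.9.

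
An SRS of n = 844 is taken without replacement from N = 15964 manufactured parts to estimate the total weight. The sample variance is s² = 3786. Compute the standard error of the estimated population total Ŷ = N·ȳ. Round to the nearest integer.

Var(Ŷ) = N²·Var(ȳ) = N²·(1 − n/N)·s²/n.
f = 844/15964 = 0.05286896; Var(ȳ) = 0.94713104·3786/844 = 4.2486234.
Var(Ŷ) = 15964² · 4.2486234 = 1.0827587 × 10^9.
SE(Ŷ) = √(1.0827587 × 10^9) = 32905.

32905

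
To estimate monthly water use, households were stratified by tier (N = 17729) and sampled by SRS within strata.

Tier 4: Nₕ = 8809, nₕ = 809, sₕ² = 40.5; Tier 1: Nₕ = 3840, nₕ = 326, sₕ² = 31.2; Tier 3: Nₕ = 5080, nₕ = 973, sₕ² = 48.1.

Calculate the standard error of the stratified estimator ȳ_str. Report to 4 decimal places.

0.1364

Var(ȳ_str) = Σₕ Wₕ²(1 − fₕ)sₕ²/nₕ with Wₕ = Nₕ/N, N = 17729.
Tier 4: Wₕ = 0.49686954; term = 0.49686954²·(1 − 0.09183789)·40.5/809 = 0.01122418.
Tier 1: Wₕ = 0.21659428; term = 0.21659428²·(1 − 0.08489583)·31.2/326 = 0.0041086722.
Tier 3: Wₕ = 0.28653618; term = 0.28653618²·(1 − 0.19153543)·48.1/973 = 0.0032813471.
Sum = 0.018614199.
SE = √(0.018614199) = 0.1364.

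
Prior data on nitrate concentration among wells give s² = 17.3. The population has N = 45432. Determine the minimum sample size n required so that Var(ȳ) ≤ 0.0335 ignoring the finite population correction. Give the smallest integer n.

Without fpc, n₀ = s²/D = 17.3/0.0335 = 516.4179.
Rounding up, n = 517.

517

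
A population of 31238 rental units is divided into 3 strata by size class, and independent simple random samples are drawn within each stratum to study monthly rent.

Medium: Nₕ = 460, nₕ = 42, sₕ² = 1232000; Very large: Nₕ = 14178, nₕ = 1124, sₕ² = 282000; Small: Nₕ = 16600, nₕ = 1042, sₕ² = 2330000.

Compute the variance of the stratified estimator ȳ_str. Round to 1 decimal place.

Var(ȳ_str) = Σₕ Wₕ²(1 − fₕ)sₕ²/nₕ with Wₕ = Nₕ/N, N = 31238.
Medium: Wₕ = 0.01472565; term = 0.01472565²·(1 − 0.09130435)·1232000/42 = 5.7800167.
Very large: Wₕ = 0.45387029; term = 0.45387029²·(1 − 0.07927775)·282000/1124 = 47.585533.
Small: Wₕ = 0.53140406; term = 0.53140406²·(1 − 0.06277108)·2330000/1042 = 591.81179.
Sum = 645.17734.

645.2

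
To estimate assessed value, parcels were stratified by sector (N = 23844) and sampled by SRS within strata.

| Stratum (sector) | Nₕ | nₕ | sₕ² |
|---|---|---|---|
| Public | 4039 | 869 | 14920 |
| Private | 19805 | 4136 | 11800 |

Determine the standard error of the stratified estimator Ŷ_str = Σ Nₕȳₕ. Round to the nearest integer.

33244

Var(Ŷ_str) = Σₕ Nₕ²(1 − fₕ)sₕ²/nₕ.
Public: 4039²·(1 − 869/4039)·14920/869 = 2.1982757 × 10^8.
Private: 19805²·(1 − 4136/19805)·11800/4136 = 8.8535533 × 10^8.
Sum = 1.1051829 × 10^9.
SE = √(1.1051829 × 10^9) = 33244.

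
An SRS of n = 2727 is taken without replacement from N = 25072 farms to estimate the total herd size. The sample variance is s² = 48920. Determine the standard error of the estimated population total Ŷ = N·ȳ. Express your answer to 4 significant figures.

100300

Var(Ŷ) = N²·Var(ȳ) = N²·(1 − n/N)·s²/n.
f = 2727/25072 = 0.10876675; Var(ȳ) = 0.89123325·48920/2727 = 15.987947.
Var(Ŷ) = 25072² · 15.987947 = 1.0050106 × 10^10.
SE(Ŷ) = √(1.0050106 × 10^10) = 100300.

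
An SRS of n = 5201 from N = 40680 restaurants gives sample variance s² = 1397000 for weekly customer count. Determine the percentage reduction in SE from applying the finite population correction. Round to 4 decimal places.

f = n/N = 5201/40680 = 0.12785152.
SE_no-fpc = √(s²/n) = 16.389088; SE_fpc = √((1−f)s²/n) = 15.305587.
Ratio = √(1−f) = 0.93388890. Reduction = 100·(1 − 0.93388890) = 6.6111%.

6.6111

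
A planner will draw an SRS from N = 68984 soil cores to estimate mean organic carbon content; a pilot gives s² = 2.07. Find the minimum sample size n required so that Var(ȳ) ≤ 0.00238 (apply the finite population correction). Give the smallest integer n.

Without fpc, n₀ = s²/D = 2.07/0.00238 = 869.7479.
With fpc, (1 − n/N)·s²/n ≤ D requires n ≥ n₀/(1 + n₀/N) = 869.7479/(1 + 869.7479/68984) = 858.9187.
Rounding up, n = 859.

859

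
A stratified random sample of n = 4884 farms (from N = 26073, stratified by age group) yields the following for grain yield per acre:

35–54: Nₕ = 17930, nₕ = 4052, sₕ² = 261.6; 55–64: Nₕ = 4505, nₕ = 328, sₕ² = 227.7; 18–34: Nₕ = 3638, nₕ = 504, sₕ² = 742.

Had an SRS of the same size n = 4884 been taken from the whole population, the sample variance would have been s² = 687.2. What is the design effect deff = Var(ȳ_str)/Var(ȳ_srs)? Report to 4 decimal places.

0.5907

Var(ȳ_str) = Σ Wₕ²(1−fₕ)sₕ²/nₕ with Wₕ = Nₕ/26073:
  35–54: (17930/26073)²·(1−4052/17930)·261.6/4052 = 0.023631618
  55–64: (4505/26073)²·(1−328/4505)·227.7/328 = 0.019216153
  18–34: (3638/26073)²·(1−504/3638)·742/504 = 0.024691817
  → Var(ȳ_str) = 0.067539588.
Var(ȳ_srs) = (1 − 4884/26073)·687.2/4884 = 0.11434757.
deff = 0.067539588 / 0.11434757 = 0.5907.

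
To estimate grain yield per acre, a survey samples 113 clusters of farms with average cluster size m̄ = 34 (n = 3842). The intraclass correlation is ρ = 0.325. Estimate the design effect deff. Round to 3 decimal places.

11.725

deff = 1 + (34 − 1)·0.325 = 1 + 10.725 = 11.725.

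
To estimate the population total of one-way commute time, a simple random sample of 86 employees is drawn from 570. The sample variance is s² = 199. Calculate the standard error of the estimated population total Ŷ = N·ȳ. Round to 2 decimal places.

Var(Ŷ) = N²·Var(ȳ) = N²·(1 − n/N)·s²/n.
f = 86/570 = 0.15087719; Var(ȳ) = 0.84912281·199/86 = 1.9648307.
Var(Ŷ) = 570² · 1.9648307 = 638373.49.
SE(Ŷ) = √(638373.49) = 798.98.

798.98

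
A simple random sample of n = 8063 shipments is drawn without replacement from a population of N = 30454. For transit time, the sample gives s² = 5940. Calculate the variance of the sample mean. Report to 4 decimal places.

0.5417

Under SRS without replacement, Var(ȳ) = (1 − f)·s²/n with f = n/N = 8063/30454 = 0.26475997.
Var(ȳ) = (1 − 0.26475997)·5940/8063 = 0.73524003·0.7366985 = 0.54165023.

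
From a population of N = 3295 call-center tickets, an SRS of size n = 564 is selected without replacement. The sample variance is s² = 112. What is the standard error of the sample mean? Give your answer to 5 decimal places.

Under SRS without replacement, Var(ȳ) = (1 − f)·s²/n with f = n/N = 564/3295 = 0.17116844.
Var(ȳ) = (1 − 0.17116844)·112/564 = 0.82883156·0.19858156 = 0.16459066.
SE(ȳ) = √(0.16459066) = 0.40570.

0.40570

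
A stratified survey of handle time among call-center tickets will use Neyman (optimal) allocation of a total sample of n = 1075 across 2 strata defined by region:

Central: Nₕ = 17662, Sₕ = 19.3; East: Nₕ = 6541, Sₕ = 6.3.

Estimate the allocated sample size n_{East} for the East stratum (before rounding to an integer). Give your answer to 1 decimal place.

115.9

Neyman allocation: nₕ = n·NₕSₕ / Σⱼ NⱼSⱼ.
Σ NⱼSⱼ = 17662·19.3 + 6541·6.3 = 382084.9.
n_{East} = 1075·6541·6.3 / 382084.9 = 115.9.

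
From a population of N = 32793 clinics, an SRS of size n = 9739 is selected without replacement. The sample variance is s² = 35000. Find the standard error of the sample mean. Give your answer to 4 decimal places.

1.5895

Under SRS without replacement, Var(ȳ) = (1 − f)·s²/n with f = n/N = 9739/32793 = 0.29698411.
Var(ȳ) = (1 − 0.29698411)·35000/9739 = 0.70301589·3.5937981 = 2.5264972.
SE(ȳ) = √(2.5264972) = 1.5895.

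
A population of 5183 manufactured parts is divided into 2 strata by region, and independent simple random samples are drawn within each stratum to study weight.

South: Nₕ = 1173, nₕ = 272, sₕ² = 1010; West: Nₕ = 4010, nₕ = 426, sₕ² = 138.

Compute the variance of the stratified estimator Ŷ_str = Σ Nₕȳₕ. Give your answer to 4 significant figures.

Var(Ŷ_str) = Σₕ Nₕ²(1 − fₕ)sₕ²/nₕ.
South: 1173²·(1 − 272/1173)·1010/272 = 3.9244181 × 10^6.
West: 4010²·(1 − 426/4010)·138/426 = 4.6556665 × 10^6.
Sum = 8.5800846 × 10^6.

8.580 × 10^6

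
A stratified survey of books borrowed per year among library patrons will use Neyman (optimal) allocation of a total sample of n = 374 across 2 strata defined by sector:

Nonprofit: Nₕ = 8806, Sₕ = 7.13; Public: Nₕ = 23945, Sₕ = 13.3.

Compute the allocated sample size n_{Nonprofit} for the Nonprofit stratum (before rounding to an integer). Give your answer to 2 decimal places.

Neyman allocation: nₕ = n·NₕSₕ / Σⱼ NⱼSⱼ.
Σ NⱼSⱼ = 8806·7.13 + 23945·13.3 = 381255.28.
n_{Nonprofit} = 374·8806·7.13 / 381255.28 = 61.59.

61.59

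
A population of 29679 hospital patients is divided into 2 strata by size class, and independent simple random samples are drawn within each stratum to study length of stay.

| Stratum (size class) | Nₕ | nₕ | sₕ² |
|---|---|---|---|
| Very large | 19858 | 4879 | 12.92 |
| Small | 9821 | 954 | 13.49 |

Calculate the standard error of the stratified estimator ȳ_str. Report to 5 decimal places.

Var(ȳ_str) = Σₕ Wₕ²(1 − fₕ)sₕ²/nₕ with Wₕ = Nₕ/N, N = 29679.
Very large: Wₕ = 0.66909262; term = 0.66909262²·(1 − 0.24569443)·12.92/4879 = 8.9423465 × 10^-4.
Small: Wₕ = 0.33090738; term = 0.33090738²·(1 − 0.09713878)·13.49/954 = 0.0013979688.
Sum = 0.0022922035.
SE = √(0.0022922035) = 0.04788.

0.04788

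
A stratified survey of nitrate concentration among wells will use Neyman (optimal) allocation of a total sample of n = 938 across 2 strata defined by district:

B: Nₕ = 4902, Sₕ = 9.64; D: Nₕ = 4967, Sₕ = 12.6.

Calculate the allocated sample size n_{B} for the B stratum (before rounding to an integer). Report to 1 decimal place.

403.5

Neyman allocation: nₕ = n·NₕSₕ / Σⱼ NⱼSⱼ.
Σ NⱼSⱼ = 4902·9.64 + 4967·12.6 = 109839.48.
n_{B} = 938·4902·9.64 / 109839.48 = 403.5.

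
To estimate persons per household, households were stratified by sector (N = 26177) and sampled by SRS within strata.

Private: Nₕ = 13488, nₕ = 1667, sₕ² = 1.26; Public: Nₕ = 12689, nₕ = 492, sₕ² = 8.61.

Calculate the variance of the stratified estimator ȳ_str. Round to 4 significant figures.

Var(ȳ_str) = Σₕ Wₕ²(1 − fₕ)sₕ²/nₕ with Wₕ = Nₕ/N, N = 26177.
Private: Wₕ = 0.51526149; term = 0.51526149²·(1 − 0.12359134)·1.26/1667 = 1.7587211 × 10^-4.
Public: Wₕ = 0.48473851; term = 0.48473851²·(1 − 0.03877374)·8.61/492 = 0.0039525623.
Sum = 0.0041284344.

0.004128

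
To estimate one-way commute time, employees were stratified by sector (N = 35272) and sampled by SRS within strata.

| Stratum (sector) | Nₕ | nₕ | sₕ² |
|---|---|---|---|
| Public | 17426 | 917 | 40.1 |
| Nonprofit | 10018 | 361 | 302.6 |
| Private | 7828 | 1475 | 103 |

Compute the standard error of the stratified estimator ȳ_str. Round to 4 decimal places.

0.2794

Var(ȳ_str) = Σₕ Wₕ²(1 − fₕ)sₕ²/nₕ with Wₕ = Nₕ/N, N = 35272.
Public: Wₕ = 0.49404627; term = 0.49404627²·(1 − 0.05262252)·40.1/917 = 0.010111913.
Nonprofit: Wₕ = 0.28402132; term = 0.28402132²·(1 − 0.03603514)·302.6/361 = 0.065181569.
Private: Wₕ = 0.22193241; term = 0.22193241²·(1 − 0.18842616)·103/1475 = 0.0027913526.
Sum = 0.078084835.
SE = √(0.078084835) = 0.2794.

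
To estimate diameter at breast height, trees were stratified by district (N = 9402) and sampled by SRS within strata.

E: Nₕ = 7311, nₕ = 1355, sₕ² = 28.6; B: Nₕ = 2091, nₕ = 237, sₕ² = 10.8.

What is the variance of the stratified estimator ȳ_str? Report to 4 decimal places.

Var(ȳ_str) = Σₕ Wₕ²(1 − fₕ)sₕ²/nₕ with Wₕ = Nₕ/N, N = 9402.
E: Wₕ = 0.77760051; term = 0.77760051²·(1 − 0.18533716)·28.6/1355 = 0.010397232.
B: Wₕ = 0.22239949; term = 0.22239949²·(1 − 0.11334290)·10.8/237 = 0.0019984748.
Sum = 0.012395707.

0.0124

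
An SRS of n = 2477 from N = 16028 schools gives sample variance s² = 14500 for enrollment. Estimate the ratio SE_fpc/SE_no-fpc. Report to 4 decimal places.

f = n/N = 2477/16028 = 0.15454205.
SE_no-fpc = √(s²/n) = 2.4194742; SE_fpc = √((1−f)s²/n) = 2.2246772.
Ratio = √(1−f) = 0.91948787.

0.9195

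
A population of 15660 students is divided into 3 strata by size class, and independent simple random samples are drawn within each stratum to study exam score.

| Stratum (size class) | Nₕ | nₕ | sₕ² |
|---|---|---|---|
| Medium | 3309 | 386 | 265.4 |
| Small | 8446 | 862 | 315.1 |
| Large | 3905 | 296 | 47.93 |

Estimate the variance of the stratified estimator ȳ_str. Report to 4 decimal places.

0.1319

Var(ȳ_str) = Σₕ Wₕ²(1 − fₕ)sₕ²/nₕ with Wₕ = Nₕ/N, N = 15660.
Medium: Wₕ = 0.21130268; term = 0.21130268²·(1 − 0.11665156)·265.4/386 = 0.027117877.
Small: Wₕ = 0.53933589; term = 0.53933589²·(1 − 0.10206015)·315.1/862 = 0.095478816.
Large: Wₕ = 0.24936143; term = 0.24936143²·(1 − 0.07580026)·47.93/296 = 0.0093055088.
Sum = 0.1319022.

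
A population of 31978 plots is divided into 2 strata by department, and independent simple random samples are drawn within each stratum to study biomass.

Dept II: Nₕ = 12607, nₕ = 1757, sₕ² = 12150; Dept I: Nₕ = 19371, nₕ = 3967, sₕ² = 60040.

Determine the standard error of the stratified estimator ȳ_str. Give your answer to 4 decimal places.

2.3111

Var(ȳ_str) = Σₕ Wₕ²(1 − fₕ)sₕ²/nₕ with Wₕ = Nₕ/N, N = 31978.
Dept II: Wₕ = 0.39423979; term = 0.39423979²·(1 − 0.13936702)·12150/1757 = 0.92500357.
Dept I: Wₕ = 0.60576021; term = 0.60576021²·(1 − 0.20479067)·60040/3967 = 4.4163292.
Sum = 5.3413328.
SE = √(5.3413328) = 2.3111.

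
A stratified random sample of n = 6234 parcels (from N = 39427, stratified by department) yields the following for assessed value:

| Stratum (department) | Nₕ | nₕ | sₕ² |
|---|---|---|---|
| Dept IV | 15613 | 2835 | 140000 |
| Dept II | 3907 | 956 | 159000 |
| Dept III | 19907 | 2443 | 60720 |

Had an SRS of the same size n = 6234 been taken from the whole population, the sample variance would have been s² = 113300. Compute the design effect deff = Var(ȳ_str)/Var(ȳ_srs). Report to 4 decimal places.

0.8581

Var(ȳ_str) = Σ Wₕ²(1−fₕ)sₕ²/nₕ with Wₕ = Nₕ/39427:
  Dept IV: (15613/39427)²·(1−2835/15613)·140000/2835 = 6.337774
  Dept II: (3907/39427)²·(1−956/3907)·159000/956 = 1.2335717
  Dept III: (19907/39427)²·(1−2443/19907)·60720/2443 = 5.5586633
  → Var(ȳ_str) = 13.130009.
Var(ȳ_srs) = (1 − 6234/39427)·113300/6234 = 15.300862.
deff = 13.130009 / 15.300862 = 0.8581.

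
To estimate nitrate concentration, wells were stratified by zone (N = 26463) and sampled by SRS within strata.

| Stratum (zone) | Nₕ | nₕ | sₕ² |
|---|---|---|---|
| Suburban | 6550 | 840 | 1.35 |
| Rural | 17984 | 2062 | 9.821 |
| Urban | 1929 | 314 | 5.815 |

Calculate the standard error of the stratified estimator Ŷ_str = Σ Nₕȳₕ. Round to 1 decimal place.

1217.2

Var(Ŷ_str) = Σₕ Nₕ²(1 − fₕ)sₕ²/nₕ.
Suburban: 6550²·(1 − 840/6550)·1.35/840 = 60107.946.
Rural: 17984²·(1 − 2062/17984)·9.821/2062 = 1.3638009 × 10^6.
Urban: 1929²·(1 − 314/1929)·5.815/314 = 57693.226.
Sum = 1.4816021 × 10^6.
SE = √(1.4816021 × 10^6) = 1217.2.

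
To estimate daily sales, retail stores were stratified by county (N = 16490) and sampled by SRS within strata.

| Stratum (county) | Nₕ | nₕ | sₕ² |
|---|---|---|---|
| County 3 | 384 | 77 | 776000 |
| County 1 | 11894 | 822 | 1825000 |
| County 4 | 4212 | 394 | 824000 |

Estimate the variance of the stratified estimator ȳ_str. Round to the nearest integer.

1203

Var(ȳ_str) = Σₕ Wₕ²(1 − fₕ)sₕ²/nₕ with Wₕ = Nₕ/N, N = 16490.
County 3: Wₕ = 0.02328684; term = 0.02328684²·(1 − 0.20052083)·776000/77 = 4.3691734.
County 1: Wₕ = 0.72128563; term = 0.72128563²·(1 − 0.06911048)·1825000/822 = 1075.2359.
County 4: Wₕ = 0.25542753; term = 0.25542753²·(1 − 0.09354226)·824000/394 = 123.68413.
Sum = 1203.2892.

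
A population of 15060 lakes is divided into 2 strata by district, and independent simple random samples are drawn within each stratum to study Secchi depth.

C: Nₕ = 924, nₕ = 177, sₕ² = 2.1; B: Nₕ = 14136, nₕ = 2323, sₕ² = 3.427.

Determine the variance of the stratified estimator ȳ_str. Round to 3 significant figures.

0.00112

Var(ȳ_str) = Σₕ Wₕ²(1 − fₕ)sₕ²/nₕ with Wₕ = Nₕ/N, N = 15060.
C: Wₕ = 0.06135458; term = 0.06135458²·(1 − 0.19155844)·2.1/177 = 3.6106772 × 10^-5.
B: Wₕ = 0.93864542; term = 0.93864542²·(1 − 0.16433220)·3.427/2323 = 0.0010861797.
Sum = 0.0011222865.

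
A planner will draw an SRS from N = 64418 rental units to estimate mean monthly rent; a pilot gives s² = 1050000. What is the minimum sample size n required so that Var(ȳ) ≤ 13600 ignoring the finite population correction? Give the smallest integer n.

Without fpc, n₀ = s²/D = 1050000/13600 = 77.2059.
Rounding up, n = 78.

78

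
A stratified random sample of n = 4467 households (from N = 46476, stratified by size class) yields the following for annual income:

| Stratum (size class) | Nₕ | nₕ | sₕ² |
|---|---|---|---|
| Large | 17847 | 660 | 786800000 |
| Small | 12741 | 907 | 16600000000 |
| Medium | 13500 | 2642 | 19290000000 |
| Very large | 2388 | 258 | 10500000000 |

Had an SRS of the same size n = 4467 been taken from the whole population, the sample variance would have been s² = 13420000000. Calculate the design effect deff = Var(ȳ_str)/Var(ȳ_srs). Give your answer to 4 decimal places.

0.7506

Var(ȳ_str) = Σ Wₕ²(1−fₕ)sₕ²/nₕ with Wₕ = Nₕ/46476:
  Large: (17847/46476)²·(1−660/17847)·786800000/660 = 169288.8
  Small: (12741/46476)²·(1−907/12741)·16600000000/907 = 1.2775514 × 10^6
  Medium: (13500/46476)²·(1−2642/13500)·19290000000/2642 = 495479.32
  Very large: (2388/46476)²·(1−258/2388)·10500000000/258 = 95835.416
  → Var(ȳ_str) = 2.0381549 × 10^6.
Var(ȳ_srs) = (1 − 4467/46476)·13420000000/4467 = 2.7155022 × 10^6.
deff = (2.0381549 × 10^6) / (2.7155022 × 10^6) = 0.7506.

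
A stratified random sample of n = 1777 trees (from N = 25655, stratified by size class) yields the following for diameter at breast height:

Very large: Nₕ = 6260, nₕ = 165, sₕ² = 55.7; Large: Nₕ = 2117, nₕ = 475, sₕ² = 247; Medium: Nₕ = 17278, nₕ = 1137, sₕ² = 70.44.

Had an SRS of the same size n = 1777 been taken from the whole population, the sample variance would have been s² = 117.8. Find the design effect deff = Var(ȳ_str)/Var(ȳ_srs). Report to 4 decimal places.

0.7871

Var(ȳ_str) = Σ Wₕ²(1−fₕ)sₕ²/nₕ with Wₕ = Nₕ/25655:
  Very large: (6260/25655)²·(1−165/6260)·55.7/165 = 0.019569298
  Large: (2117/25655)²·(1−475/2117)·247/475 = 0.0027463338
  Medium: (17278/25655)²·(1−1137/17278)·70.44/1137 = 0.026250571
  → Var(ȳ_str) = 0.048566203.
Var(ȳ_srs) = (1 − 1777/25655)·117.8/1777 = 0.061699805.
deff = 0.048566203 / 0.061699805 = 0.7871.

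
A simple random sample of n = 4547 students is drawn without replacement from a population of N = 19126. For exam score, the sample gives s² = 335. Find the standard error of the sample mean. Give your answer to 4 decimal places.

0.2370

Under SRS without replacement, Var(ȳ) = (1 − f)·s²/n with f = n/N = 4547/19126 = 0.23773920.
Var(ȳ) = (1 − 0.23773920)·335/4547 = 0.76226080·0.073674951 = 0.056159526.
SE(ȳ) = √(0.056159526) = 0.2370.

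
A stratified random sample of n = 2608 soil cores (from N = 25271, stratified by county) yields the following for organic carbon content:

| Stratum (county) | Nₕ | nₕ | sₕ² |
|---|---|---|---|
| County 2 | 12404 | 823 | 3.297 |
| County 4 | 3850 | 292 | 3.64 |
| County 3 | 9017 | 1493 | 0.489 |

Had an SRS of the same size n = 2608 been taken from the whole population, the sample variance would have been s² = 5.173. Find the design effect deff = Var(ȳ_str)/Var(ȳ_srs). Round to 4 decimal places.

Var(ȳ_str) = Σ Wₕ²(1−fₕ)sₕ²/nₕ with Wₕ = Nₕ/25271:
  County 2: (12404/25271)²·(1−823/12404)·3.297/823 = 9.0111885 × 10^-4
  County 4: (3850/25271)²·(1−292/3850)·3.64/292 = 2.6738704 × 10^-4
  County 3: (9017/25271)²·(1−1493/9017)·0.489/1493 = 3.4794857 × 10^-5
  → Var(ȳ_str) = 0.0012033007.
Var(ȳ_srs) = (1 − 2608/25271)·5.173/2608 = 0.0017788112.
deff = 0.0012033007 / 0.0017788112 = 0.6765.

0.6765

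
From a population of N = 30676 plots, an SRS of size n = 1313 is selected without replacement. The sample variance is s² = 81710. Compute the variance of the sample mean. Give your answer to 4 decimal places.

59.5679

Under SRS without replacement, Var(ȳ) = (1 − f)·s²/n with f = n/N = 1313/30676 = 0.04280219.
Var(ȳ) = (1 − 0.04280219)·81710/1313 = 0.95719781·62.231531 = 59.567885.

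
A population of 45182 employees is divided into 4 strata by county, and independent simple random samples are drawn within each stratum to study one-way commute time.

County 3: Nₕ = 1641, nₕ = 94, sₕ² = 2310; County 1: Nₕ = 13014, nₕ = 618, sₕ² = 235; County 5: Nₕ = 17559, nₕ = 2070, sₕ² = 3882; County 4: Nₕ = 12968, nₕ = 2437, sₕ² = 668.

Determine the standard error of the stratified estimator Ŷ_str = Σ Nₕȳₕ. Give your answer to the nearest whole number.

Var(Ŷ_str) = Σₕ Nₕ²(1 − fₕ)sₕ²/nₕ.
County 3: 1641²·(1 − 94/1641)·2310/94 = 6.2385408 × 10^7.
County 1: 13014²·(1 − 618/13014)·235/618 = 6.1343953 × 10^7.
County 5: 17559²·(1 − 2070/17559)·3882/2070 = 5.1004482 × 10^8.
County 4: 12968²·(1 − 2437/12968)·668/2437 = 3.7433768 × 10^7.
Sum = 6.7120795 × 10^8.
SE = √(6.7120795 × 10^8) = 25908.

25908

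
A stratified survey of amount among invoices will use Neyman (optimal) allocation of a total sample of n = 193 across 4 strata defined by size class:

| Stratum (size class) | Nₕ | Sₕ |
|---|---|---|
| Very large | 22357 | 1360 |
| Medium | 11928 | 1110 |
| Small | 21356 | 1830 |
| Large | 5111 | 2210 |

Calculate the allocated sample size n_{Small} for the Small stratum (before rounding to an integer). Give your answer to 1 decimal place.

Neyman allocation: nₕ = n·NₕSₕ / Σⱼ NⱼSⱼ.
Σ NⱼSⱼ = 22357·1360 + 11928·1110 + 21356·1830 + 5111·2210 = 9.402239 × 10^7.
n_{Small} = 193·21356·1830 / (9.402239 × 10^7) = 80.2.

80.2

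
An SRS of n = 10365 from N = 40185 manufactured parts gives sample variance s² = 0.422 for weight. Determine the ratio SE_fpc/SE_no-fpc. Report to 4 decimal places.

0.8614

f = n/N = 10365/40185 = 0.25793206.
SE_no-fpc = √(s²/n) = 0.0063807477; SE_fpc = √((1−f)s²/n) = 0.0054965908.
Ratio = √(1−f) = 0.86143365.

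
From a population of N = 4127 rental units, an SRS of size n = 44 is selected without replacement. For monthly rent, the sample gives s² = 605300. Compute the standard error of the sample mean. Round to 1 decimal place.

Under SRS without replacement, Var(ȳ) = (1 − f)·s²/n with f = n/N = 44/4127 = 0.01066150.
Var(ȳ) = (1 − 0.01066150)·605300/44 = 0.98933850·13756.818 = 13610.15.
SE(ȳ) = √(13610.15) = 116.7.

116.7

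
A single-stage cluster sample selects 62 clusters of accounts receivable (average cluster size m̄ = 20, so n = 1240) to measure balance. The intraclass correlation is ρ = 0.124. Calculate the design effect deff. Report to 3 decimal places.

3.356

deff = 1 + (20 − 1)·0.124 = 1 + 2.356 = 3.356.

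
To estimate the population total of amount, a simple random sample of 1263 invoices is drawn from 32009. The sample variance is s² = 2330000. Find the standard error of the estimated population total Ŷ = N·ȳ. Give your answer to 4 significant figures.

Var(Ŷ) = N²·Var(ȳ) = N²·(1 − n/N)·s²/n.
f = 1263/32009 = 0.03945765; Var(ȳ) = 0.96054235·2330000/1263 = 1772.0219.
Var(Ŷ) = 32009² · 1772.0219 = 1.8155713 × 10^12.
SE(Ŷ) = √(1.8155713 × 10^12) = 1.347 × 10^6.

1.347 × 10^6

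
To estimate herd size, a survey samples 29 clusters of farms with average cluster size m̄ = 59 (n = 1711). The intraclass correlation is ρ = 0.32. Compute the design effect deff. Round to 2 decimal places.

deff = 1 + (59 − 1)·0.32 = 1 + 18.56 = 19.56.

19.56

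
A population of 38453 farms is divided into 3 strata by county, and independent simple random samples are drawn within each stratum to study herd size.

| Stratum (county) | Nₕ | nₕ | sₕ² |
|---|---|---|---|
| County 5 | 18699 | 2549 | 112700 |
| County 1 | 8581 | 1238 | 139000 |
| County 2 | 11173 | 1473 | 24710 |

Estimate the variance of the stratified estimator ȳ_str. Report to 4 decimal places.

15.0441

Var(ȳ_str) = Σₕ Wₕ²(1 − fₕ)sₕ²/nₕ with Wₕ = Nₕ/N, N = 38453.
County 5: Wₕ = 0.48628195; term = 0.48628195²·(1 − 0.13631745)·112700/2549 = 9.0299331.
County 1: Wₕ = 0.22315554; term = 0.22315554²·(1 − 0.14427223)·139000/1238 = 4.7845944.
County 2: Wₕ = 0.29056250; term = 0.29056250²·(1 − 0.13183568)·24710/1473 = 1.2295638.
Sum = 15.044091.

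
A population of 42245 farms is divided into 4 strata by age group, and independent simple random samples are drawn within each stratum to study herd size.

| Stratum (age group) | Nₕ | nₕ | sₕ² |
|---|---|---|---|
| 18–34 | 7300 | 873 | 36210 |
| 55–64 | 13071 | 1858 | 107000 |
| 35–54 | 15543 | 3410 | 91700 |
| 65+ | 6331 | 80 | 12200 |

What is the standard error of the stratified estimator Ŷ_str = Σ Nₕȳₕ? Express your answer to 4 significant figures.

146600

Var(Ŷ_str) = Σₕ Nₕ²(1 − fₕ)sₕ²/nₕ.
18–34: 7300²·(1 − 873/7300)·36210/873 = 1.9460117 × 10^9.
55–64: 13071²·(1 − 1858/13071)·107000/1858 = 8.4405103 × 10^9.
35–54: 15543²·(1 − 3410/15543)·91700/3410 = 5.0712848 × 10^9.
65+: 6331²·(1 − 80/6331)·12200/80 = 6.0351999 × 10^9.
Sum = 2.1493007 × 10^10.
SE = √(2.1493007 × 10^10) = 146600.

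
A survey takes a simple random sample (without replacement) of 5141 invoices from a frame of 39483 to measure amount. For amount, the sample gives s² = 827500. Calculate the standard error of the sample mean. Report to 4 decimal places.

11.8323

Under SRS without replacement, Var(ȳ) = (1 − f)·s²/n with f = n/N = 5141/39483 = 0.13020794.
Var(ȳ) = (1 − 0.13020794)·827500/5141 = 0.86979206·160.9609 = 140.00252.
SE(ȳ) = √(140.00252) = 11.8323.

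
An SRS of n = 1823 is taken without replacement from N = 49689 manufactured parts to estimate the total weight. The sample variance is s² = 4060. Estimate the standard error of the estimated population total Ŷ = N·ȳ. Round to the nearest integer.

72780

Var(Ŷ) = N²·Var(ȳ) = N²·(1 − n/N)·s²/n.
f = 1823/49689 = 0.03668820; Var(ȳ) = 0.96331180·4060/1823 = 2.14539.
Var(Ŷ) = 49689² · 2.14539 = 5.2969609 × 10^9.
SE(Ŷ) = √(5.2969609 × 10^9) = 72780.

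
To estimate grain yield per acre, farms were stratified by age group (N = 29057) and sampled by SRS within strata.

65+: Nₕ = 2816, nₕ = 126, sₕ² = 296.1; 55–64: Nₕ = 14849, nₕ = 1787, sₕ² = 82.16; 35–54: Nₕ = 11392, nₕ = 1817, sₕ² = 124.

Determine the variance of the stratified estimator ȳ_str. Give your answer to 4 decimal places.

0.0405

Var(ȳ_str) = Σₕ Wₕ²(1 − fₕ)sₕ²/nₕ with Wₕ = Nₕ/N, N = 29057.
65+: Wₕ = 0.09691296; term = 0.09691296²·(1 − 0.04474432)·296.1/126 = 0.021083914.
55–64: Wₕ = 0.51103004; term = 0.51103004²·(1 − 0.12034480)·82.16/1787 = 0.01056188.
35–54: Wₕ = 0.39205699; term = 0.39205699²·(1 − 0.15949789)·124/1817 = 0.0088166575.
Sum = 0.040462452.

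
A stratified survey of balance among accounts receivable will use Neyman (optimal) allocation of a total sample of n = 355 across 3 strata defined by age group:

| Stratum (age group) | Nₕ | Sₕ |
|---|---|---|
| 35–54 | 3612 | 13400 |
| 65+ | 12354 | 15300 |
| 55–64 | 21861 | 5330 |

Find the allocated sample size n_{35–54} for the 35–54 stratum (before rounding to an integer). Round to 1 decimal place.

Neyman allocation: nₕ = n·NₕSₕ / Σⱼ NⱼSⱼ.
Σ NⱼSⱼ = 3612·13400 + 12354·15300 + 21861·5330 = 3.5393613 × 10^8.
n_{35–54} = 355·3612·13400 / (3.5393613 × 10^8) = 48.5.

48.5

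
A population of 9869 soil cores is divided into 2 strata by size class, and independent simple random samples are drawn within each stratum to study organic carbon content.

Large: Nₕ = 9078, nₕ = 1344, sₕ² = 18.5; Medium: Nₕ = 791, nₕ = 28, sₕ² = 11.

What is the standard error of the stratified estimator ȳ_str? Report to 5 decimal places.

Var(ȳ_str) = Σₕ Wₕ²(1 − fₕ)sₕ²/nₕ with Wₕ = Nₕ/N, N = 9869.
Large: Wₕ = 0.91985004; term = 0.91985004²·(1 − 0.14805023)·18.5/1344 = 0.0099224863.
Medium: Wₕ = 0.08014996; term = 0.08014996²·(1 − 0.03539823)·11/28 = 0.0024343856.
Sum = 0.012356872.
SE = √(0.012356872) = 0.11116.

0.11116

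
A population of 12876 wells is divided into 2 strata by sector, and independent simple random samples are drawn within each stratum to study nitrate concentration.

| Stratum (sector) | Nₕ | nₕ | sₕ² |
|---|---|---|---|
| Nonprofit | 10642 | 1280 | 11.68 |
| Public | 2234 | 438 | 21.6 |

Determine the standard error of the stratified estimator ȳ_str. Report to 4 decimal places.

0.0817

Var(ȳ_str) = Σₕ Wₕ²(1 − fₕ)sₕ²/nₕ with Wₕ = Nₕ/N, N = 12876.
Nonprofit: Wₕ = 0.82649891; term = 0.82649891²·(1 − 0.12027814)·11.68/1280 = 0.0054835629.
Public: Wₕ = 0.17350109; term = 0.17350109²·(1 − 0.19606088)·21.6/438 = 0.0011934582.
Sum = 0.0066770211.
SE = √(0.0066770211) = 0.0817.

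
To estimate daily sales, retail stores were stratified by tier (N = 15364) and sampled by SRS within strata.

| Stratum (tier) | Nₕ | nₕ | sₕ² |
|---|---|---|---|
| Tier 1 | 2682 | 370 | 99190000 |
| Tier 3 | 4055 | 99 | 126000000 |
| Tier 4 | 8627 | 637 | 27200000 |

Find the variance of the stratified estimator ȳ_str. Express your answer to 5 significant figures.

Var(ȳ_str) = Σₕ Wₕ²(1 − fₕ)sₕ²/nₕ with Wₕ = Nₕ/N, N = 15364.
Tier 1: Wₕ = 0.17456392; term = 0.17456392²·(1 − 0.13795675)·99190000/370 = 7042.1322.
Tier 3: Wₕ = 0.26392866; term = 0.26392866²·(1 − 0.02441430)·126000000/99 = 86491.593.
Tier 4: Wₕ = 0.56150742; term = 0.56150742²·(1 − 0.07383795)·27200000/637 = 12468.88.
Sum = 106002.61.

106000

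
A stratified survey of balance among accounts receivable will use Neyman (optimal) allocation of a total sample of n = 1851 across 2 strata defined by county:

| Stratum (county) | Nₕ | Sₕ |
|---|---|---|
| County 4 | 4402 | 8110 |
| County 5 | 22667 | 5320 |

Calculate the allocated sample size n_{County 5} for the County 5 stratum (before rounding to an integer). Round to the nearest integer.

Neyman allocation: nₕ = n·NₕSₕ / Σⱼ NⱼSⱼ.
Σ NⱼSⱼ = 4402·8110 + 22667·5320 = 1.5628866 × 10^8.
n_{County 5} = 1851·22667·5320 / (1.5628866 × 10^8) = 1428.

1428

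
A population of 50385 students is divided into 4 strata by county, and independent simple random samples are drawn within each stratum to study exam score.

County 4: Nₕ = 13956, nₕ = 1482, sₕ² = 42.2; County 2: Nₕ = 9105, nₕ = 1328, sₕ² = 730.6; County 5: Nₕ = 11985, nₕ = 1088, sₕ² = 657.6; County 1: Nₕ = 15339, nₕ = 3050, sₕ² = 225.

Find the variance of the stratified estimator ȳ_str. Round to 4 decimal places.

Var(ȳ_str) = Σₕ Wₕ²(1 − fₕ)sₕ²/nₕ with Wₕ = Nₕ/N, N = 50385.
County 4: Wₕ = 0.27698720; term = 0.27698720²·(1 − 0.10619089)·42.2/1482 = 0.0019526681.
County 2: Wₕ = 0.18070854; term = 0.18070854²·(1 − 0.14585393)·730.6/1328 = 0.015345149.
County 5: Wₕ = 0.23786841; term = 0.23786841²·(1 − 0.09078014)·657.6/1088 = 0.031093913.
County 1: Wₕ = 0.30443584; term = 0.30443584²·(1 − 0.19883956)·225/3050 = 0.0054776433.
Sum = 0.053869373.

0.0539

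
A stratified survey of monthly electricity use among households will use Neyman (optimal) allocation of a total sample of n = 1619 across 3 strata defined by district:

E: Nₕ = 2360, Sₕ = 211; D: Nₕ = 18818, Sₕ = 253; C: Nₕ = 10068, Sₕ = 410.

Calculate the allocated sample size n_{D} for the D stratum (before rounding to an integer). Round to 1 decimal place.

821.2

Neyman allocation: nₕ = n·NₕSₕ / Σⱼ NⱼSⱼ.
Σ NⱼSⱼ = 2360·211 + 18818·253 + 10068·410 = 9.386794 × 10^6.
n_{D} = 1619·18818·253 / (9.386794 × 10^6) = 821.2.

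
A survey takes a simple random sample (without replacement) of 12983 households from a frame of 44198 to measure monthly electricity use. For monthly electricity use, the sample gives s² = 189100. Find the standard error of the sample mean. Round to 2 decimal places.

Under SRS without replacement, Var(ȳ) = (1 − f)·s²/n with f = n/N = 12983/44198 = 0.29374632.
Var(ȳ) = (1 − 0.29374632)·189100/12983 = 0.70625368·14.565201 = 10.286727.
SE(ȳ) = √(10.286727) = 3.21.

3.21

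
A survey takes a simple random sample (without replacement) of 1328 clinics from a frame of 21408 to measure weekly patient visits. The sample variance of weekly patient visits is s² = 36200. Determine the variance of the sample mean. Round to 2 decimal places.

Under SRS without replacement, Var(ȳ) = (1 − f)·s²/n with f = n/N = 1328/21408 = 0.06203288.
Var(ȳ) = (1 − 0.06203288)·36200/1328 = 0.93796712·27.259036 = 25.568079.

25.57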